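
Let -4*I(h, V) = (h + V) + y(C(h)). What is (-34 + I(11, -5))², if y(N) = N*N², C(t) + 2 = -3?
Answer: 289/16 ≈ 18.063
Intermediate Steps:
C(t) = -5 (C(t) = -2 - 3 = -5)
y(N) = N³
I(h, V) = 125/4 - V/4 - h/4 (I(h, V) = -((h + V) + (-5)³)/4 = -((V + h) - 125)/4 = -(-125 + V + h)/4 = 125/4 - V/4 - h/4)
(-34 + I(11, -5))² = (-34 + (125/4 - ¼*(-5) - ¼*11))² = (-34 + (125/4 + 5/4 - 11/4))² = (-34 + 119/4)² = (-17/4)² = 289/16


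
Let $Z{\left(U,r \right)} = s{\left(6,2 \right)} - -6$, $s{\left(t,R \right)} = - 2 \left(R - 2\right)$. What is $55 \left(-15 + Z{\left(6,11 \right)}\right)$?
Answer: $-495$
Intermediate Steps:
$s{\left(t,R \right)} = 4 - 2 R$ ($s{\left(t,R \right)} = - 2 \left(-2 + R\right) = 4 - 2 R$)
$Z{\left(U,r \right)} = 6$ ($Z{\left(U,r \right)} = \left(4 - 4\right) - -6 = \left(4 - 4\right) + 6 = 0 + 6 = 6$)
$55 \left(-15 + Z{\left(6,11 \right)}\right) = 55 \left(-15 + 6\right) = 55 \left(-9\right) = -495$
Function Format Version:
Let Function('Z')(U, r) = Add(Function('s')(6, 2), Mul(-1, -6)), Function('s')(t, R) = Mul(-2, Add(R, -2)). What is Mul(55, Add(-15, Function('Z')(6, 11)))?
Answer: -495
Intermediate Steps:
Function('s')(t, R) = Add(4, Mul(-2, R)) (Function('s')(t, R) = Mul(-2, Add(-2, R)) = Add(4, Mul(-2, R)))
Function('Z')(U, r) = 6 (Function('Z')(U, r) = Add(Add(4, Mul(-2, 2)), Mul(-1, -6)) = Add(Add(4, -4), 6) = Add(0, 6) = 6)
Mul(55, Add(-15, Function('Z')(6, 11))) = Mul(55, Add(-15, 6)) = Mul(55, -9) = -495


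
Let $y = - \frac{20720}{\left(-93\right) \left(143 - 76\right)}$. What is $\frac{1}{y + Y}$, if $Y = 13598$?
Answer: $\frac{6231}{84749858} \approx 7.3522 \cdot 10^{-5}$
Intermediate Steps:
$y = \frac{20720}{6231}$ ($y = - \frac{20720}{\left(-93\right) 67} = - \frac{20720}{-6231} = \left(-20720\right) \left(- \frac{1}{6231}\right) = \frac{20720}{6231} \approx 3.3253$)
$\frac{1}{y + Y} = \frac{1}{\frac{20720}{6231} + 13598} = \frac{1}{\frac{84749858}{6231}} = \frac{6231}{84749858}$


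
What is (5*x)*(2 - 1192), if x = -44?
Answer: 261800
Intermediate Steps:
(5*x)*(2 - 1192) = (5*(-44))*(2 - 1192) = -220*(-1190) = 261800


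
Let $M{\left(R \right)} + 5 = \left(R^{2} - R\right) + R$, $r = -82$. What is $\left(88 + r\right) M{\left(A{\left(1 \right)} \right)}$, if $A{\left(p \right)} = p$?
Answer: $-24$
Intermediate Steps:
$M{\left(R \right)} = -5 + R^{2}$ ($M{\left(R \right)} = -5 + \left(\left(R^{2} - R\right) + R\right) = -5 + R^{2}$)
$\left(88 + r\right) M{\left(A{\left(1 \right)} \right)} = \left(88 - 82\right) \left(-5 + 1^{2}\right) = 6 \left(-5 + 1\right) = 6 \left(-4\right) = -24$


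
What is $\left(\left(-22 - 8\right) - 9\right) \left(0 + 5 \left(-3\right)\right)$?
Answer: $585$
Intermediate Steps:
$\left(\left(-22 - 8\right) - 9\right) \left(0 + 5 \left(-3\right)\right) = \left(-30 - 9\right) \left(0 - 15\right) = \left(-39\right) \left(-15\right) = 585$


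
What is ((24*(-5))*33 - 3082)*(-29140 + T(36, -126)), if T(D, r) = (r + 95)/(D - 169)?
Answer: 3898842534/19 ≈ 2.0520e+8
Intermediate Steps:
T(D, r) = (95 + r)/(-169 + D)
((24*(-5))*33 - 3082)*(-29140 + T(36, -126)) = ((24*(-5))*33 - 3082)*(-29140 + (95 - 126)/(-169 + 36)) = (-120*33 - 3082)*(-29140 - 31/(-133)) = (-3960 - 3082)*(-29140 - 1/133*(-31)) = -7042*(-29140 + 31/133) = -7042*(-3875589/133) = 3898842534/19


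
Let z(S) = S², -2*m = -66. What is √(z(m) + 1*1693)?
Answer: √2782 ≈ 52.745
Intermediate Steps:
m = 33 (m = -½*(-66) = 33)
√(z(m) + 1*1693) = √(33² + 1*1693) = √(1089 + 1693) = √2782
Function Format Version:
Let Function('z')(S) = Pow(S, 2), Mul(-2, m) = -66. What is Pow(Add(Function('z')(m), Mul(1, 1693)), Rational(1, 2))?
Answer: Pow(2782, Rational(1, 2)) ≈ 52.745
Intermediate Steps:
m = 33 (m = Mul(Rational(-1, 2), -66) = 33)
Pow(Add(Function('z')(m), Mul(1, 1693)), Rational(1, 2)) = Pow(Add(Pow(33, 2), Mul(1, 1693)), Rational(1, 2)) = Pow(Add(1089, 1693), Rational(1, 2)) = Pow(2782, Rational(1, 2))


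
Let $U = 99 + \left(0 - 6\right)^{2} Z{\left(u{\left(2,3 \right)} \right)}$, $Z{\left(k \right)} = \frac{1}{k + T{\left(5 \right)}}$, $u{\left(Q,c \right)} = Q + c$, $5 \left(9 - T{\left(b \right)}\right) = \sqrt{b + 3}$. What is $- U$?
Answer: $- \frac{124227}{1223} - \frac{90 \sqrt{2}}{1223} \approx -101.68$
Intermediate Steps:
$T{\left(b \right)} = 9 - \frac{\sqrt{3 + b}}{5}$ ($T{\left(b \right)} = 9 - \frac{\sqrt{b + 3}}{5} = 9 - \frac{\sqrt{3 + b}}{5}$)
$Z{\left(k \right)} = \frac{1}{9 + k - \frac{2 \sqrt{2}}{5}}$ ($Z{\left(k \right)} = \frac{1}{k + \left(9 - \frac{\sqrt{3 + 5}}{5}\right)} = \frac{1}{k + \left(9 - \frac{\sqrt{8}}{5}\right)} = \frac{1}{k + \left(9 - \frac{2 \sqrt{2}}{5}\right)} = \frac{1}{9 + k - \frac{2 \sqrt{2}}{5}}$)
$U = 99 + \frac{180}{70 - 2 \sqrt{2}}$ ($U = 99 + \left(0 - 6\right)^{2} \frac{5}{45 - 2 \sqrt{2} + 5 \left(2 + 3\right)} = 99 + \left(-6\right)^{2} \frac{5}{45 - 2 \sqrt{2} + 5 \cdot 5} = 99 + 36 \frac{5}{45 - 2 \sqrt{2} + 25} = 99 + 36 \frac{5}{70 - 2 \sqrt{2}} = 99 + \frac{180}{70 - 2 \sqrt{2}} \approx 101.68$)
$- U = - (\frac{124227}{1223} + \frac{90 \sqrt{2}}{1223}) = - \frac{124227}{1223} - \frac{90 \sqrt{2}}{1223}$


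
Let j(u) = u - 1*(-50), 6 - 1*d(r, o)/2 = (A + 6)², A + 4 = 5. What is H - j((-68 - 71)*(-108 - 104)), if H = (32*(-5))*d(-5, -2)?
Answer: -15758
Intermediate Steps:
A = 1 (A = -4 + 5 = 1)
d(r, o) = -86 (d(r, o) = 12 - 2*(1 + 6)² = 12 - 2*7² = 12 - 2*49 = 12 - 98 = -86)
j(u) = 50 + u (j(u) = u + 50 = 50 + u)
H = 13760 (H = (32*(-5))*(-86) = -160*(-86) = 13760)
H - j((-68 - 71)*(-108 - 104)) = 13760 - (50 + (-68 - 71)*(-108 - 104)) = 13760 - (50 - 139*(-212)) = 13760 - (50 + 29468) = 13760 - 1*29518 = 13760 - 29518 = -15758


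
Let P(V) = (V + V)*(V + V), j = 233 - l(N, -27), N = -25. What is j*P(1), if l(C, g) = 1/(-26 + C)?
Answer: 47536/51 ≈ 932.08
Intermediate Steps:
j = 11884/51 (j = 233 - 1/(-26 - 25) = 233 - 1/(-51) = 233 - 1*(-1/51) = 233 + 1/51 = 11884/51 ≈ 233.02)
P(V) = 4*V² (P(V) = (2*V)*(2*V) = 4*V²)
j*P(1) = 11884*(4*1²)/51 = 11884*(4*1)/51 = (11884/51)*4 = 47536/51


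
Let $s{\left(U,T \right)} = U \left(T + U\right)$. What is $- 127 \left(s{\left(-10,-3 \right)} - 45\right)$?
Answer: $-10795$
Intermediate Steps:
$- 127 \left(s{\left(-10,-3 \right)} - 45\right) = - 127 \left(- 10 \left(-3 - 10\right) - 45\right) = - 127 \left(\left(-10\right) \left(-13\right) - 45\right) = - 127 \left(130 - 45\right) = \left(-127\right) 85 = -10795$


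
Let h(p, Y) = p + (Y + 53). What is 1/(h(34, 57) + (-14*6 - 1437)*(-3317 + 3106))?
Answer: 1/321075 ≈ 3.1145e-6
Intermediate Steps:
h(p, Y) = 53 + Y + p (h(p, Y) = p + (53 + Y) = 53 + Y + p)
1/(h(34, 57) + (-14*6 - 1437)*(-3317 + 3106)) = 1/((53 + 57 + 34) + (-14*6 - 1437)*(-3317 + 3106)) = 1/(144 + (-84 - 1437)*(-211)) = 1/(144 - 1521*(-211)) = 1/(144 + 320931) = 1/321075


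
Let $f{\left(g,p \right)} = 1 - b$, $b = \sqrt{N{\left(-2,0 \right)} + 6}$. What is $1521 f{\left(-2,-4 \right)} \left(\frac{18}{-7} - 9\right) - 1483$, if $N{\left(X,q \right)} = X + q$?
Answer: $\frac{112820}{7} \approx 16117.0$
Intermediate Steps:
$b = 2$ ($b = \sqrt{\left(-2 + 0\right) + 6} = \sqrt{-2 + 6} = \sqrt{4} = 2$)
$f{\left(g,p \right)} = -1$ ($f{\left(g,p \right)} = 1 - 2 = -1$)
$1521 f{\left(-2,-4 \right)} \left(\frac{18}{-7} - 9\right) - 1483 = 1521 \left(- (\frac{18}{-7} - 9)\right) - 1483 = 1521 \left(- (18 \left(- \frac{1}{7}\right) - 9)\right) - 1483 = 1521 \left(- (- \frac{18}{7} - 9)\right) - 1483 = 1521 \left(\left(-1\right) \left(- \frac{81}{7}\right)\right) - 1483 = 1521 \cdot \frac{81}{7} - 1483 = \frac{123201}{7} - 1483 = \frac{112820}{7}$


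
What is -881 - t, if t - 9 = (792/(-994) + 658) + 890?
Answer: -1211290/497 ≈ -2437.2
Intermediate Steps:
t = 773433/497 (t = 9 + ((792/(-994) + 658) + 890) = 9 + ((792*(-1/994) + 658) + 890) = 9 + ((-396/497 + 658) + 890) = 9 + (326630/497 + 890) = 9 + 768960/497 = 773433/497 ≈ 1556.2)
-881 - t = -881 - 1*773433/497 = -881 - 773433/497 = -1211290/497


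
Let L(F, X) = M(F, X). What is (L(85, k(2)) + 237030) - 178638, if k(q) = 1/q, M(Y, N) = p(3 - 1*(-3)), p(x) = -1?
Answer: 58391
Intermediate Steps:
M(Y, N) = -1
L(F, X) = -1
(L(85, k(2)) + 237030) - 178638 = (-1 + 237030) - 178638 = 237029 - 178638 = 58391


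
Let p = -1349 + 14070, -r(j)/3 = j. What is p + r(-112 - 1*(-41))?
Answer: 12934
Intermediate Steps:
r(j) = -3*j
p = 12721
p + r(-112 - 1*(-41)) = 12721 - 3*(-112 - 1*(-41)) = 12721 - 3*(-112 + 41) = 12721 - 3*(-71) = 12721 + 213 = 12934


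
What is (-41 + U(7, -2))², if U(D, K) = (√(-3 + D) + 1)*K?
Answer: 2209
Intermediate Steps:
U(D, K) = K*(1 + √(-3 + D)) (U(D, K) = (1 + √(-3 + D))*K = K*(1 + √(-3 + D)))
(-41 + U(7, -2))² = (-41 - 2*(1 + √(-3 + 7)))² = (-41 - 2*(1 + √4))² = (-41 - 2*(1 + 2))² = (-41 - 2*3)² = (-41 - 6)² = (-47)² = 2209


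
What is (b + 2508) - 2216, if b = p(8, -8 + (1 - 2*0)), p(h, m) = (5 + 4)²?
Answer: 373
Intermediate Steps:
p(h, m) = 81 (p(h, m) = 9² = 81)
b = 81
(b + 2508) - 2216 = (81 + 2508) - 2216 = 2589 - 2216 = 373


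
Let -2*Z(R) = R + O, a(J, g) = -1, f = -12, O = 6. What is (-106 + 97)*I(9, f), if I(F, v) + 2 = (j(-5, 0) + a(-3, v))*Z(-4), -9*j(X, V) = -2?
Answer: 11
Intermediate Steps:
j(X, V) = 2/9 (j(X, V) = -1/9*(-2) = 2/9)
Z(R) = -3 - R/2 (Z(R) = -(R + 6)/2 = -(6 + R)/2 = -3 - R/2)
I(F, v) = -11/9 (I(F, v) = -2 + (2/9 - 1)*(-3 - 1/2*(-4)) = -2 - 7*(-3 + 2)/9 = -2 - 7/9*(-1) = -2 + 7/9 = -11/9)
(-106 + 97)*I(9, f) = (-106 + 97)*(-11/9) = -9*(-11/9) = 11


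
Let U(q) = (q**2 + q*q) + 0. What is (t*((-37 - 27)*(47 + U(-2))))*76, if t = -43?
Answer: 11503360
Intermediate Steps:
U(q) = 2*q**2 (U(q) = (q**2 + q**2) + 0 = 2*q**2 + 0 = 2*q**2)
(t*((-37 - 27)*(47 + U(-2))))*76 = -43*(-37 - 27)*(47 + 2*(-2)**2)*76 = -(-2752)*(47 + 2*4)*76 = -(-2752)*(47 + 8)*76 = -(-2752)*55*76 = -43*(-3520)*76 = 151360*76 = 11503360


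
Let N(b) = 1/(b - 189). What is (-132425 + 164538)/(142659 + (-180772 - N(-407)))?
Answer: -19139348/22715347 ≈ -0.84257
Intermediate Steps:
N(b) = 1/(-189 + b)
(-132425 + 164538)/(142659 + (-180772 - N(-407))) = (-132425 + 164538)/(142659 + (-180772 - 1/(-189 - 407))) = 32113/(142659 + (-180772 - 1/(-596))) = 32113/(142659 + (-180772 - 1*(-1/596))) = 32113/(142659 + (-180772 + 1/596)) = 32113/(142659 - 107740111/596) = 32113/(-22715347/596) = 32113*(-596/22715347) = -19139348/22715347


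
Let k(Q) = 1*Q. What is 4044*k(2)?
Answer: 8088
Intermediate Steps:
k(Q) = Q
4044*k(2) = 4044*2 = 8088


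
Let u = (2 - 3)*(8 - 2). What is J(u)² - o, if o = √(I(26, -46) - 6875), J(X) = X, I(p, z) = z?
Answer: 36 - 3*I*√769 ≈ 36.0 - 83.193*I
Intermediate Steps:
u = -6 (u = -1*6 = -6)
o = 3*I*√769 (o = √(-46 - 6875) = √(-6921) = 3*I*√769 ≈ 83.193*I)
J(u)² - o = (-6)² - 3*I*√769 = 36 - 3*I*√769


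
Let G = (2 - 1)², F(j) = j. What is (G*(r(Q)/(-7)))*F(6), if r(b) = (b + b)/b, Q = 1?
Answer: -12/7 ≈ -1.7143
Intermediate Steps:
G = 1 (G = 1² = 1)
r(b) = 2 (r(b) = (2*b)/b = 2)
(G*(r(Q)/(-7)))*F(6) = (1*(2/(-7)))*6 = (1*(2*(-⅐)))*6 = (1*(-2/7))*6 = -2/7*6 = -12/7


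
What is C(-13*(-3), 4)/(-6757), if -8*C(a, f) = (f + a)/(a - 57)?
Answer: -43/973008 ≈ -4.4193e-5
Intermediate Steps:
C(a, f) = -(a + f)/(8*(-57 + a)) (C(a, f) = -(f + a)/(8*(a - 57)) = -(a + f)/(8*(-57 + a)))
C(-13*(-3), 4)/(-6757) = ((-(-13)*(-3) - 1*4)/(8*(-57 - 13*(-3))))/(-6757) = ((-1*39 - 4)/(8*(-57 + 39)))*(-1/6757) = ((1/8)*(-39 - 4)/(-18))*(-1/6757) = ((1/8)*(-1/18)*(-43))*(-1/6757) = (43/144)*(-1/6757) = -43/973008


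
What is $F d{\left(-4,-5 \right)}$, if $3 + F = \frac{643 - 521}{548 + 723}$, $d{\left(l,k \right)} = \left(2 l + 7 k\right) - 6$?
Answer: $\frac{180859}{1271} \approx 142.3$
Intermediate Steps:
$d{\left(l,k \right)} = -6 + 2 l + 7 k$
$F = - \frac{3691}{1271}$ ($F = -3 + \frac{643 - 521}{548 + 723} = -3 + \frac{122}{1271} = - \frac{3691}{1271} \approx -2.904$)
$F d{\left(-4,-5 \right)} = - \frac{3691 \left(-6 + 2 \left(-4\right) + 7 \left(-5\right)\right)}{1271} = - \frac{3691 \left(-6 - 8 - 35\right)}{1271} = \left(- \frac{3691}{1271}\right) \left(-49\right) = \frac{180859}{1271}$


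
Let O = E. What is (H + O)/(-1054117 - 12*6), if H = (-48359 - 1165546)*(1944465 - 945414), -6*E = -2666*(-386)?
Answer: 3638259527003/3162567 ≈ 1.1504e+6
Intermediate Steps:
E = -514538/3 (E = -(-1333)*(-386)/3 = -1/6*1029076 = -514538/3 ≈ -1.7151e+5)
O = -514538/3 ≈ -1.7151e+5
H = -1212753004155 (H = -1213905*999051 = -1212753004155)
(H + O)/(-1054117 - 12*6) = (-1212753004155 - 514538/3)/(-1054117 - 12*6) = -3638259527003/(3*(-1054117 - 72)) = -3638259527003/3/(-1054189) = -3638259527003/3*(-1/1054189) = 3638259527003/3162567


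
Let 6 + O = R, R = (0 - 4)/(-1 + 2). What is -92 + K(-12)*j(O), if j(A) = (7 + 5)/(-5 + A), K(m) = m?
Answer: -412/5 ≈ -82.400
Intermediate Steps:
R = -4 (R = -4/1 = -4*1 = -4)
O = -10 (O = -6 - 4 = -10)
j(A) = 12/(-5 + A)
-92 + K(-12)*j(O) = -92 - 144/(-5 - 10) = -92 - 144/(-15) = -92 - 144*(-1)/15 = -92 - 12*(-⅘) = -92 + 48/5 = -412/5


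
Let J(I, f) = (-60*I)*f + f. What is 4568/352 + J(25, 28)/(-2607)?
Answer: 27565/948 ≈ 29.077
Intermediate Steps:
J(I, f) = f - 60*I*f (J(I, f) = -60*I*f + f = f - 60*I*f)
4568/352 + J(25, 28)/(-2607) = 4568/352 + (28*(1 - 60*25))/(-2607) = 4568*(1/352) + (28*(1 - 1500))*(-1/2607) = 571/44 + (28*(-1499))*(-1/2607) = 571/44 - 41972*(-1/2607) = 571/44 + 41972/2607 = 27565/948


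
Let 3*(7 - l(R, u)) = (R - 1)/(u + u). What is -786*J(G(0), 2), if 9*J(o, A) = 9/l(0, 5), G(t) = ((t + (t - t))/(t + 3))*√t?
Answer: -23580/211 ≈ -111.75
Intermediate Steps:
l(R, u) = 7 - (-1 + R)/(6*u) (l(R, u) = 7 - (R - 1)/(3*(u + u)) = 7 - (-1 + R)/(3*(2*u)) = 7 - (-1 + R)*1/(2*u)/3 = 7 - (-1 + R)/(6*u))
G(t) = t^(3/2)/(3 + t) (G(t) = ((t + 0)/(3 + t))*√t = (t/(3 + t))*√t = t^(3/2)/(3 + t))
J(o, A) = 30/211 (J(o, A) = (9/(((⅙)*(1 - 1*0 + 42*5)/5)))/9 = (9/(((⅙)*(⅕)*(1 + 0 + 210))))/9 = (9/(((⅙)*(⅕)*211)))/9 = (9/(211/30))/9 = (9*(30/211))/9 = (⅑)*(270/211) = 30/211)
-786*J(G(0), 2) = -786*30/211 = -23580/211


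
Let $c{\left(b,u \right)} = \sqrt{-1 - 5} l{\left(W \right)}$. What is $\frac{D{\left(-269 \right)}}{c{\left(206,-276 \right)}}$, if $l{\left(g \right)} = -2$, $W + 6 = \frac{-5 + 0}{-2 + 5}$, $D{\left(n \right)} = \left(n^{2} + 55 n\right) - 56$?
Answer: $\frac{9585 i \sqrt{6}}{2} \approx 11739.0 i$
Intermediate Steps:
$D{\left(n \right)} = -56 + n^{2} + 55 n$
$W = - \frac{23}{3}$ ($W = -6 + \frac{-5 + 0}{-2 + 5} = -6 - \frac{5}{3} = - \frac{23}{3} \approx -7.6667$)
$c{\left(b,u \right)} = - 2 i \sqrt{6}$ ($c{\left(b,u \right)} = \sqrt{-1 - 5} \left(-2\right) = \sqrt{-6} \left(-2\right) = i \sqrt{6} \left(-2\right) = - 2 i \sqrt{6}$)
$\frac{D{\left(-269 \right)}}{c{\left(206,-276 \right)}} = \frac{-56 + \left(-269\right)^{2} + 55 \left(-269\right)}{\left(-2\right) i \sqrt{6}} = \left(-56 + 72361 - 14795\right) \frac{i \sqrt{6}}{12} = 57510 \frac{i \sqrt{6}}{12} = \frac{9585 i \sqrt{6}}{2}$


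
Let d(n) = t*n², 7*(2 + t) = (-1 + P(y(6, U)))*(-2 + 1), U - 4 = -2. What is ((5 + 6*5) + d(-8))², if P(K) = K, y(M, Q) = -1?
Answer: 273529/49 ≈ 5582.2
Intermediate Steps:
U = 2 (U = 4 - 2 = 2)
t = -12/7 (t = -2 + ((-1 - 1)*(-2 + 1))/7 = -2 + (-2*(-1))/7 = -2 + (⅐)*2 = -2 + 2/7 = -12/7 ≈ -1.7143)
d(n) = -12*n²/7
((5 + 6*5) + d(-8))² = ((5 + 6*5) - 12/7*(-8)²)² = ((5 + 30) - 12/7*64)² = (35 - 768/7)² = (-523/7)² = 273529/49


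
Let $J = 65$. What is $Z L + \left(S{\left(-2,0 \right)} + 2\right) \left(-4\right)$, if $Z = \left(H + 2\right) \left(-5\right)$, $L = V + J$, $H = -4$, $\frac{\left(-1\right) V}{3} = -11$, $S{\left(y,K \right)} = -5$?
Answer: $992$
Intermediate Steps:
$V = 33$ ($V = \left(-3\right) \left(-11\right) = 33$)
$L = 98$ ($L = 33 + 65 = 98$)
$Z = 10$ ($Z = \left(-4 + 2\right) \left(-5\right) = \left(-2\right) \left(-5\right) = 10$)
$Z L + \left(S{\left(-2,0 \right)} + 2\right) \left(-4\right) = 10 \cdot 98 + \left(-5 + 2\right) \left(-4\right) = 980 - -12 = 980 + 12 = 992$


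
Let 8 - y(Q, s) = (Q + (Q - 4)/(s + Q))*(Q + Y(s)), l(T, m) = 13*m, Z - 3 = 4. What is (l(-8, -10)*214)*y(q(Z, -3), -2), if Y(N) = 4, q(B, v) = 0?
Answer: 0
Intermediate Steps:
Z = 7 (Z = 3 + 4 = 7)
y(Q, s) = 8 - (4 + Q)*(Q + (-4 + Q)/(Q + s)) (y(Q, s) = 8 - (Q + (Q - 4)/(s + Q))*(Q + 4) = 8 - (Q + (-4 + Q)/(Q + s))*(4 + Q) = 8 - (4 + Q)*(Q + (-4 + Q)/(Q + s)))
(l(-8, -10)*214)*y(q(Z, -3), -2) = ((13*(-10))*214)*((16 - 1*0³ - 5*0² + 8*0 + 8*(-2) - 1*(-2)*0² - 4*0*(-2))/(0 - 2)) = (-130*214)*((16 - 1*0 - 5*0 + 0 - 16 - 1*(-2)*0 + 0)/(-2)) = -(-13910)*(16 + 0 + 0 + 0 - 16 + 0 + 0) = -(-13910)*0 = -27820*0 = 0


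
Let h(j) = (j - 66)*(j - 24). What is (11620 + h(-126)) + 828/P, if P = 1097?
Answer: 44341568/1097 ≈ 40421.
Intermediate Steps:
h(j) = (-66 + j)*(-24 + j)
(11620 + h(-126)) + 828/P = (11620 + (1584 + (-126)² - 90*(-126))) + 828/1097 = (11620 + (1584 + 15876 + 11340)) + 828*(1/1097) = (11620 + 28800) + 828/1097 = 40420 + 828/1097 = 44341568/1097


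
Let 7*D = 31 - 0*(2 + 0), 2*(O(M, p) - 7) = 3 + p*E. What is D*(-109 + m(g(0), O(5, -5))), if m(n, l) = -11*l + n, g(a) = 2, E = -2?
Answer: -2263/2 ≈ -1131.5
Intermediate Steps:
O(M, p) = 17/2 - p (O(M, p) = 7 + (3 + p*(-2))/2 = 7 + (3 - 2*p)/2 = 7 + (3/2 - p) = 17/2 - p)
m(n, l) = n - 11*l
D = 31/7 (D = (31 - 0*(2 + 0))/7 = (31 - 0*2)/7 = (31 - 1*0)/7 = (31 + 0)/7 = (⅐)*31 = 31/7 ≈ 4.4286)
D*(-109 + m(g(0), O(5, -5))) = 31*(-109 + (2 - 11*(17/2 - 1*(-5))))/7 = 31*(-109 + (2 - 11*(17/2 + 5)))/7 = 31*(-109 + (2 - 11*27/2))/7 = 31*(-109 + (2 - 297/2))/7 = 31*(-109 - 293/2)/7 = (31/7)*(-511/2) = -2263/2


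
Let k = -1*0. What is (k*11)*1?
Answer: 0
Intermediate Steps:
k = 0
(k*11)*1 = (0*11)*1 = 0*1 = 0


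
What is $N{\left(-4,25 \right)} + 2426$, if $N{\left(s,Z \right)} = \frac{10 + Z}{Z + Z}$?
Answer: $\frac{24267}{10} \approx 2426.7$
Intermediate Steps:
$N{\left(s,Z \right)} = \frac{10 + Z}{2 Z}$
$N{\left(-4,25 \right)} + 2426 = \frac{10 + 25}{2 \cdot 25} + 2426 = \frac{1}{2} \cdot \frac{1}{25} \cdot 35 + 2426 = \frac{7}{10} + 2426 = \frac{24267}{10}$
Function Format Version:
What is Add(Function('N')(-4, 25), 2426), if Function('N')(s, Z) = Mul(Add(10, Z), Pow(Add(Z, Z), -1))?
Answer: Rational(24267, 10) ≈ 2426.7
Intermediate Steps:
Function('N')(s, Z) = Mul(Rational(1, 2), Pow(Z, -1), Add(10, Z)) (Function('N')(s, Z) = Mul(Add(10, Z), Pow(Mul(2, Z), -1)) = Mul(Add(10, Z), Mul(Rational(1, 2), Pow(Z, -1))) = Mul(Rational(1, 2), Pow(Z, -1), Add(10, Z)))
Add(Function('N')(-4, 25), 2426) = Add(Mul(Rational(1, 2), Pow(25, -1), Add(10, 25)), 2426) = Add(Mul(Rational(1, 2), Rational(1, 25), 35), 2426) = Add(Rational(7, 10), 2426) = Rational(24267, 10)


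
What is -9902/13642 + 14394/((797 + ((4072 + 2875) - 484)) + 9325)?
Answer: 16069139/113126285 ≈ 0.14205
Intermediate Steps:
-9902/13642 + 14394/((797 + ((4072 + 2875) - 484)) + 9325) = -9902*1/13642 + 14394/((797 + (6947 - 484)) + 9325) = -4951/6821 + 14394/((797 + 6463) + 9325) = -4951/6821 + 14394/(7260 + 9325) = -4951/6821 + 14394/16585 = 16069139/113126285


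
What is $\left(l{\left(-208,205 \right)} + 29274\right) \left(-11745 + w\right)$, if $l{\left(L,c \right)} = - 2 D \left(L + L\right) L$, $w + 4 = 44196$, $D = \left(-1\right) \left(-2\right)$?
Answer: $-10280442586$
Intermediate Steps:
$D = 2$
$w = 44192$ ($w = -4 + 44196 = 44192$)
$l{\left(L,c \right)} = - 8 L^{2}$ ($l{\left(L,c \right)} = \left(-2\right) 2 \left(L + L\right) L = - 4 \cdot 2 L L = - 4 \cdot 2 L^{2} = - 8 L^{2}$)
$\left(l{\left(-208,205 \right)} + 29274\right) \left(-11745 + w\right) = \left(- 8 \left(-208\right)^{2} + 29274\right) \left(-11745 + 44192\right) = \left(\left(-8\right) 43264 + 29274\right) 32447 = \left(-346112 + 29274\right) 32447 = \left(-316838\right) 32447 = -10280442586$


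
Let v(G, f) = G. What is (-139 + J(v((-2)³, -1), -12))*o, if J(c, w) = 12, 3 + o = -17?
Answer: 2540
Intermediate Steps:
o = -20 (o = -3 - 17 = -20)
(-139 + J(v((-2)³, -1), -12))*o = (-139 + 12)*(-20) = -127*(-20) = 2540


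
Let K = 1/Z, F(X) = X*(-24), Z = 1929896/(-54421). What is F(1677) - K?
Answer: -77674399787/1929896 ≈ -40248.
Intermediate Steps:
Z = -1929896/54421 (Z = 1929896*(-1/54421) = -1929896/54421 ≈ -35.462)
F(X) = -24*X
K = -54421/1929896 (K = 1/(-1929896/54421) = -54421/1929896 ≈ -0.028199)
F(1677) - K = -24*1677 - 1*(-54421/1929896) = -40248 + 54421/1929896 = -77674399787/1929896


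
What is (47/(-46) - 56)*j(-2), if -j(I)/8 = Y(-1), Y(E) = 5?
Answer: 52460/23 ≈ 2280.9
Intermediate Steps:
j(I) = -40 (j(I) = -8*5 = -40)
(47/(-46) - 56)*j(-2) = (47/(-46) - 56)*(-40) = (47*(-1/46) - 56)*(-40) = (-47/46 - 56)*(-40) = -2623/46*(-40) = 52460/23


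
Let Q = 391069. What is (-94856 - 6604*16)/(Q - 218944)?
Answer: -4456/3825 ≈ -1.1650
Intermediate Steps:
(-94856 - 6604*16)/(Q - 218944) = (-94856 - 6604*16)/(391069 - 218944) = (-94856 - 105664)/172125 = -200520*1/172125 = -4456/3825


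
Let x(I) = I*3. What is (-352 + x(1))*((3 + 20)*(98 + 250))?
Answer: -2793396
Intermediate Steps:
x(I) = 3*I
(-352 + x(1))*((3 + 20)*(98 + 250)) = (-352 + 3*1)*((3 + 20)*(98 + 250)) = (-352 + 3)*(23*348) = -349*8004 = -2793396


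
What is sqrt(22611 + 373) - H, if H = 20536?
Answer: -20536 + 26*sqrt(34) ≈ -20384.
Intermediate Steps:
sqrt(22611 + 373) - H = sqrt(22611 + 373) - 1*20536 = sqrt(22984) - 20536 = 26*sqrt(34) - 20536 = -20536 + 26*sqrt(34)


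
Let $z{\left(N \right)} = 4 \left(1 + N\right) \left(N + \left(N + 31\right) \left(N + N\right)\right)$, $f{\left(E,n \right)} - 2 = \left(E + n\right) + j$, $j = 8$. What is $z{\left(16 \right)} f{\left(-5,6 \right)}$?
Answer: $1136960$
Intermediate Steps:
$f{\left(E,n \right)} = 10 + E + n$ ($f{\left(E,n \right)} = 2 + \left(\left(E + n\right) + 8\right) = 2 + \left(8 + E + n\right) = 10 + E + n$)
$z{\left(N \right)} = \left(4 + 4 N\right) \left(N + 2 N \left(31 + N\right)\right)$ ($z{\left(N \right)} = \left(4 + 4 N\right) \left(N + \left(31 + N\right) 2 N\right) = \left(4 + 4 N\right) \left(N + 2 N \left(31 + N\right)\right)$)
$z{\left(16 \right)} f{\left(-5,6 \right)} = 4 \cdot 16 \left(63 + 2 \cdot 16^{2} + 65 \cdot 16\right) \left(10 - 5 + 6\right) = 4 \cdot 16 \left(63 + 2 \cdot 256 + 1040\right) 11 = 4 \cdot 16 \left(63 + 512 + 1040\right) 11 = 4 \cdot 16 \cdot 1615 \cdot 11 = 103360 \cdot 11 = 1136960$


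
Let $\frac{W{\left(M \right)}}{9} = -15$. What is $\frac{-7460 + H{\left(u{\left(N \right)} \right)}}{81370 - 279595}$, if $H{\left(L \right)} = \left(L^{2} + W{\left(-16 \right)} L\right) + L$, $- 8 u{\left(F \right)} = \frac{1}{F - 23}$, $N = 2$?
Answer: $\frac{210573551}{5594702400} \approx 0.037638$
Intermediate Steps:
$W{\left(M \right)} = -135$ ($W{\left(M \right)} = 9 \left(-15\right) = -135$)
$u{\left(F \right)} = - \frac{1}{8 \left(-23 + F\right)}$ ($u{\left(F \right)} = - \frac{1}{8 \left(F - 23\right)} = - \frac{1}{8 \left(-23 + F\right)}$)
$H{\left(L \right)} = L^{2} - 134 L$ ($H{\left(L \right)} = \left(L^{2} - 135 L\right) + L = L^{2} - 134 L$)
$\frac{-7460 + H{\left(u{\left(N \right)} \right)}}{81370 - 279595} = \frac{-7460 + - \frac{1}{-184 + 8 \cdot 2} \left(-134 - \frac{1}{-184 + 8 \cdot 2}\right)}{81370 - 279595} = \frac{-7460 + - \frac{1}{-184 + 16} \left(-134 - \frac{1}{-184 + 16}\right)}{-198225} = \left(-7460 + - \frac{1}{-168} \left(-134 - \frac{1}{-168}\right)\right) \left(- \frac{1}{198225}\right) = \left(-7460 + \left(-1\right) \left(- \frac{1}{168}\right) \left(-134 - - \frac{1}{168}\right)\right) \left(- \frac{1}{198225}\right) = \left(-7460 + \frac{-134 + \frac{1}{168}}{168}\right) \left(- \frac{1}{198225}\right) = \left(-7460 + \frac{1}{168} \left(- \frac{22511}{168}\right)\right) \left(- \frac{1}{198225}\right) = \left(-7460 - \frac{22511}{28224}\right) \left(- \frac{1}{198225}\right) = \left(- \frac{210573551}{28224}\right) \left(- \frac{1}{198225}\right) = \frac{210573551}{5594702400}$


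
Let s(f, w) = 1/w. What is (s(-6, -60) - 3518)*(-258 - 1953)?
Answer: 155566697/20 ≈ 7.7783e+6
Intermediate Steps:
(s(-6, -60) - 3518)*(-258 - 1953) = (1/(-60) - 3518)*(-258 - 1953) = (-1/60 - 3518)*(-2211) = -211081/60*(-2211) = 155566697/20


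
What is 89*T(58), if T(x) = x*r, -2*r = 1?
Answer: -2581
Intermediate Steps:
r = -1/2 (r = -1/2*1 = -1/2 ≈ -0.50000)
T(x) = -x/2 (T(x) = x*(-1/2) = -x/2)
89*T(58) = 89*(-1/2*58) = 89*(-29) = -2581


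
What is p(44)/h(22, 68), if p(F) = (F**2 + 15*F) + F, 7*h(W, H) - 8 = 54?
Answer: 9240/31 ≈ 298.06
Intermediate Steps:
h(W, H) = 62/7 (h(W, H) = 8/7 + (1/7)*54 = 8/7 + 54/7 = 62/7)
p(F) = F**2 + 16*F
p(44)/h(22, 68) = (44*(16 + 44))/(62/7) = (44*60)*(7/62) = 2640*(7/62) = 9240/31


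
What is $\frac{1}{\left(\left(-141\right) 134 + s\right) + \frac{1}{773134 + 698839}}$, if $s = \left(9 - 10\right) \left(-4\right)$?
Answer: $- \frac{1471973}{27805569969} \approx -5.2938 \cdot 10^{-5}$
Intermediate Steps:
$s = 4$ ($s = \left(-1\right) \left(-4\right) = 4$)
$\frac{1}{\left(\left(-141\right) 134 + s\right) + \frac{1}{773134 + 698839}} = \frac{1}{\left(\left(-141\right) 134 + 4\right) + \frac{1}{773134 + 698839}} = \frac{1}{\left(-18894 + 4\right) + \frac{1}{1471973}} = \frac{1}{-18890 + \frac{1}{1471973}} = \frac{1}{- \frac{27805569969}{1471973}} = - \frac{1471973}{27805569969}$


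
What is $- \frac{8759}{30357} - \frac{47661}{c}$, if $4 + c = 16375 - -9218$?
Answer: $- \frac{1670979028}{776805273} \approx -2.1511$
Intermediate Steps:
$c = 25589$ ($c = -4 + \left(16375 - -9218\right) = -4 + \left(16375 + 9218\right) = -4 + 25593 = 25589$)
$- \frac{8759}{30357} - \frac{47661}{c} = - \frac{8759}{30357} - \frac{47661}{25589} = - \frac{1670979028}{776805273}$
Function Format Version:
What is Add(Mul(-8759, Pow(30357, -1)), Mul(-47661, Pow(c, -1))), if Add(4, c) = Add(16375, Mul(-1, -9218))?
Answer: Rational(-1670979028, 776805273) ≈ -2.1511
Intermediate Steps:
c = 25589 (c = Add(-4, Add(16375, Mul(-1, -9218))) = Add(-4, Add(16375, 9218)) = Add(-4, 25593) = 25589)
Add(Mul(-8759, Pow(30357, -1)), Mul(-47661, Pow(c, -1))) = Add(Mul(-8759, Pow(30357, -1)), Mul(-47661, Pow(25589, -1))) = Add(Mul(-8759, Rational(1, 30357)), Mul(-47661, Rational(1, 25589))) = Add(Rational(-8759, 30357), Rational(-47661, 25589)) = Rational(-1670979028, 776805273)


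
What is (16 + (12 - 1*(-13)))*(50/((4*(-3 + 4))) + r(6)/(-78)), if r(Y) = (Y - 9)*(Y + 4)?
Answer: 13735/26 ≈ 528.27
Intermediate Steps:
r(Y) = (-9 + Y)*(4 + Y)
(16 + (12 - 1*(-13)))*(50/((4*(-3 + 4))) + r(6)/(-78)) = (16 + (12 - 1*(-13)))*(50/((4*(-3 + 4))) + (-36 + 6² - 5*6)/(-78)) = (16 + (12 + 13))*(50/((4*1)) + (-36 + 36 - 30)*(-1/78)) = (16 + 25)*(50/4 - 30*(-1/78)) = 41*(50*(¼) + 5/13) = 41*(25/2 + 5/13) = 41*(335/26) = 13735/26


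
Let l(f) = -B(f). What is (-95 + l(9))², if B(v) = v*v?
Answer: 30976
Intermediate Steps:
B(v) = v²
l(f) = -f²
(-95 + l(9))² = (-95 - 1*9²)² = (-95 - 1*81)² = (-95 - 81)² = (-176)² = 30976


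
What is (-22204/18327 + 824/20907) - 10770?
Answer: -1375703400370/127720863 ≈ -10771.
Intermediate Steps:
(-22204/18327 + 824/20907) - 10770 = -149705860/127720863 - 10770 = -1375703400370/127720863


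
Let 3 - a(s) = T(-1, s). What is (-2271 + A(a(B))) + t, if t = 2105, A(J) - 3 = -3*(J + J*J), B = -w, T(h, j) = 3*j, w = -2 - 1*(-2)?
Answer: -199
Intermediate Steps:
w = 0 (w = -2 + 2 = 0)
B = 0 (B = -1*0 = 0)
a(s) = 3 - 3*s
A(J) = 3 - 3*J - 3*J² (A(J) = 3 - 3*(J + J*J) = 3 - 3*(J + J²) = 3 + (-3*J - 3*J²) = 3 - 3*J - 3*J²)
(-2271 + A(a(B))) + t = (-2271 + (3 - 3*(3 - 3*0) - 3*(3 - 3*0)²)) + 2105 = (-2271 + (3 - 3*(3 + 0) - 3*(3 + 0)²)) + 2105 = (-2271 + (3 - 3*3 - 3*3²)) + 2105 = (-2271 + (3 - 9 - 3*9)) + 2105 = (-2271 + (3 - 9 - 27)) + 2105 = (-2271 - 33) + 2105 = -2304 + 2105 = -199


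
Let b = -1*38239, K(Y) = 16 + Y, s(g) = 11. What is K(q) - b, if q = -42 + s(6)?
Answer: 38224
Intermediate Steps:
q = -31 (q = -42 + 11 = -31)
b = -38239
K(q) - b = (16 - 31) - 1*(-38239) = -15 + 38239 = 38224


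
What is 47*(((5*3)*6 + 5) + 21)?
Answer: 5452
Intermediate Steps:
47*(((5*3)*6 + 5) + 21) = 47*((15*6 + 5) + 21) = 47*((90 + 5) + 21) = 47*(95 + 21) = 47*116 = 5452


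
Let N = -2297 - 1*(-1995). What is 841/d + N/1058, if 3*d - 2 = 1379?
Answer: 1126136/730549 ≈ 1.5415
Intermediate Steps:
d = 1381/3 (d = 2/3 + (1/3)*1379 = 2/3 + 1379/3 = 1381/3 ≈ 460.33)
N = -302 (N = -2297 + 1995 = -302)
841/d + N/1058 = 841/(1381/3) - 302/1058 = 841*(3/1381) - 302*1/1058 = 2523/1381 - 151/529 = 1126136/730549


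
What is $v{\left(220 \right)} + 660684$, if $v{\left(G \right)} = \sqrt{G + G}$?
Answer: $660684 + 2 \sqrt{110} \approx 6.6071 \cdot 10^{5}$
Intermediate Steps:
$v{\left(G \right)} = \sqrt{2} \sqrt{G}$ ($v{\left(G \right)} = \sqrt{2 G} = \sqrt{2} \sqrt{G}$)
$v{\left(220 \right)} + 660684 = \sqrt{2} \sqrt{220} + 660684 = \sqrt{2} \cdot 2 \sqrt{55} + 660684 = 2 \sqrt{110} + 660684 = 660684 + 2 \sqrt{110}$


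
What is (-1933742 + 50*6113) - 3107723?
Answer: -4735815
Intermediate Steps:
(-1933742 + 50*6113) - 3107723 = (-1933742 + 305650) - 3107723 = -1628092 - 3107723 = -4735815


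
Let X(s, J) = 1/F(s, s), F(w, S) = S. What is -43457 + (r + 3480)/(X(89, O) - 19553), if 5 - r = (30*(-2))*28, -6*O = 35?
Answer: -75625026397/1740216 ≈ -43457.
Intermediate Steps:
O = -35/6 (O = -⅙*35 = -35/6 ≈ -5.8333)
X(s, J) = 1/s
r = 1685 (r = 5 - 30*(-2)*28 = 5 - (-60)*28 = 5 - 1*(-1680) = 5 + 1680 = 1685)
-43457 + (r + 3480)/(X(89, O) - 19553) = -43457 + (1685 + 3480)/(1/89 - 19553) = -43457 + 5165/(1/89 - 19553) = -43457 + 5165/(-1740216/89) = -43457 + 5165*(-89/1740216) = -43457 - 459685/1740216 = -75625026397/1740216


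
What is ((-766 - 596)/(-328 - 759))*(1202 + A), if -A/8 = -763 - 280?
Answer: 13001652/1087 ≈ 11961.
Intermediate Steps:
A = 8344 (A = -8*(-763 - 280) = -8*(-1043) = 8344)
((-766 - 596)/(-328 - 759))*(1202 + A) = ((-766 - 596)/(-328 - 759))*(1202 + 8344) = -1362/(-1087)*9546 = -1362*(-1/1087)*9546 = (1362/1087)*9546 = 13001652/1087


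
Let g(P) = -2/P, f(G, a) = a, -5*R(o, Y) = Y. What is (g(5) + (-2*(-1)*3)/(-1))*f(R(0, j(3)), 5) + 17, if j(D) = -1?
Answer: -15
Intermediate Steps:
R(o, Y) = -Y/5
(g(5) + (-2*(-1)*3)/(-1))*f(R(0, j(3)), 5) + 17 = (-2/5 + (-2*(-1)*3)/(-1))*5 + 17 = (-2*⅕ + (2*3)*(-1))*5 + 17 = (-⅖ + 6*(-1))*5 + 17 = (-⅖ - 6)*5 + 17 = -32/5*5 + 17 = -32 + 17 = -15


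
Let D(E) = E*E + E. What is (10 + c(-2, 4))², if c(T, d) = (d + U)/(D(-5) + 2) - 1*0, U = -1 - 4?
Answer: 47961/484 ≈ 99.093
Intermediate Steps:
D(E) = E + E² (D(E) = E² + E = E + E²)
U = -5
c(T, d) = -5/22 + d/22 (c(T, d) = (d - 5)/(-5*(1 - 5) + 2) - 1*0 = (-5 + d)/(-5*(-4) + 2) + 0 = (-5 + d)/(20 + 2) + 0 = (-5 + d)/22 + 0 = (-5 + d)*(1/22) + 0 = (-5/22 + d/22) + 0 = -5/22 + d/22)
(10 + c(-2, 4))² = (10 + (-5/22 + (1/22)*4))² = (10 + (-5/22 + 2/11))² = (10 - 1/22)² = (219/22)² = 47961/484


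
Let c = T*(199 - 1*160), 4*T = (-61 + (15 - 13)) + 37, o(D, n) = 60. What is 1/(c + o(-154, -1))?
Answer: -2/309 ≈ -0.0064725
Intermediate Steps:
T = -11/2 (T = ((-61 + (15 - 13)) + 37)/4 = ((-61 + 2) + 37)/4 = (-59 + 37)/4 = (¼)*(-22) = -11/2 ≈ -5.5000)
c = -429/2 (c = -11*(199 - 1*160)/2 = -11*(199 - 160)/2 = -11/2*39 = -429/2 ≈ -214.50)
1/(c + o(-154, -1)) = 1/(-429/2 + 60) = 1/(-309/2) = -2/309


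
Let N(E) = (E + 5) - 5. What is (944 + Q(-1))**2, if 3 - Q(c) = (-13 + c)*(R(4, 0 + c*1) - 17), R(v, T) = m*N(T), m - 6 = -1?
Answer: 408321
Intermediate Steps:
N(E) = E (N(E) = (5 + E) - 5 = E)
m = 5 (m = 6 - 1 = 5)
R(v, T) = 5*T
Q(c) = 3 - (-17 + 5*c)*(-13 + c) (Q(c) = 3 - (-13 + c)*(5*(0 + c*1) - 17) = 3 - (-13 + c)*(5*(0 + c) - 17) = 3 - (-13 + c)*(5*c - 17) = 3 - (-13 + c)*(-17 + 5*c) = 3 - (-17 + 5*c)*(-13 + c))
(944 + Q(-1))**2 = (944 + (-218 - 5*(-1)**2 + 82*(-1)))**2 = (944 + (-218 - 5*1 - 82))**2 = (944 + (-218 - 5 - 82))**2 = (944 - 305)**2 = 639**2 = 408321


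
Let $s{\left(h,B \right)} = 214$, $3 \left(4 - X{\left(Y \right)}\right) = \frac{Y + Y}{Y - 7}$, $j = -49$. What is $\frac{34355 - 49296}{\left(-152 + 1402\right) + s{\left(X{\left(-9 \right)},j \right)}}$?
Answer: $- \frac{14941}{1464} \approx -10.206$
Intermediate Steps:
$X{\left(Y \right)} = 4 - \frac{2 Y}{3 \left(-7 + Y\right)}$ ($X{\left(Y \right)} = 4 - \frac{\left(Y + Y\right) \frac{1}{Y - 7}}{3} = 4 - \frac{2 Y \frac{1}{-7 + Y}}{3} = 4 - \frac{2 Y}{3 \left(-7 + Y\right)}$)
$\frac{34355 - 49296}{\left(-152 + 1402\right) + s{\left(X{\left(-9 \right)},j \right)}} = \frac{34355 - 49296}{\left(-152 + 1402\right) + 214} = - \frac{14941}{1250 + 214} = - \frac{14941}{1464}$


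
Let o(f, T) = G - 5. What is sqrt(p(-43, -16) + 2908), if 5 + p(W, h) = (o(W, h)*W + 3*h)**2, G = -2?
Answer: 4*sqrt(4182) ≈ 258.67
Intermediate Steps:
o(f, T) = -7 (o(f, T) = -2 - 5 = -7)
p(W, h) = -5 + (-7*W + 3*h)**2
sqrt(p(-43, -16) + 2908) = sqrt((-5 + (-3*(-16) + 7*(-43))**2) + 2908) = sqrt((-5 + (48 - 301)**2) + 2908) = sqrt((-5 + (-253)**2) + 2908) = sqrt((-5 + 64009) + 2908) = sqrt(64004 + 2908) = sqrt(66912) = 4*sqrt(4182)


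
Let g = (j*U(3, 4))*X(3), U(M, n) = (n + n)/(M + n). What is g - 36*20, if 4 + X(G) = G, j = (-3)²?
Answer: -5112/7 ≈ -730.29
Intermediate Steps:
j = 9
U(M, n) = 2*n/(M + n) (U(M, n) = (2*n)/(M + n) = 2*n/(M + n))
X(G) = -4 + G
g = -72/7 (g = (9*(2*4/(3 + 4)))*(-4 + 3) = (9*(2*4/7))*(-1) = (9*(2*4*(⅐)))*(-1) = (9*(8/7))*(-1) = (72/7)*(-1) = -72/7 ≈ -10.286)
g - 36*20 = -72/7 - 36*20 = -72/7 - 720 = -5112/7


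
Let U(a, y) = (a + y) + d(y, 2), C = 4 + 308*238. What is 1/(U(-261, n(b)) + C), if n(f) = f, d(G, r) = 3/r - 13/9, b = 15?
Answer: 18/1315117 ≈ 1.3687e-5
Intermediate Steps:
d(G, r) = -13/9 + 3/r (d(G, r) = 3/r - 13*⅑ = 3/r - 13/9 = -13/9 + 3/r)
C = 73308 (C = 4 + 73304 = 73308)
U(a, y) = 1/18 + a + y (U(a, y) = (a + y) + (-13/9 + 3/2) = (a + y) + 1/18 = 1/18 + a + y)
1/(U(-261, n(b)) + C) = 1/((1/18 - 261 + 15) + 73308) = 1/(-4427/18 + 73308) = 1/(1315117/18) = 18/1315117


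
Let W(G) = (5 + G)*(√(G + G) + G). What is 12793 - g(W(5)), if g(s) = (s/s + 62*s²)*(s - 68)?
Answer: -2281189 - 1054010*√10 ≈ -5.6143e+6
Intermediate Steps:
W(G) = (5 + G)*(G + √2*√G) (W(G) = (5 + G)*(√(2*G) + G) = (5 + G)*(√2*√G + G) = (5 + G)*(G + √2*√G))
g(s) = (1 + 62*s²)*(-68 + s)
12793 - g(W(5)) = 12793 - (-68 + (5² + 5*5 + √2*5^(3/2) + 5*√2*√5) - 4216*(5² + 5*5 + √2*5^(3/2) + 5*√2*√5)² + 62*(5² + 5*5 + √2*5^(3/2) + 5*√2*√5)³) = 12793 - (-68 + (25 + 25 + √2*(5*√5) + 5*√10) - 4216*(25 + 25 + √2*(5*√5) + 5*√10)² + 62*(25 + 25 + √2*(5*√5) + 5*√10)³) = 12793 - (-68 + (25 + 25 + 5*√10 + 5*√10) - 4216*(25 + 25 + 5*√10 + 5*√10)² + 62*(25 + 25 + 5*√10 + 5*√10)³) = 12793 - (-68 + (50 + 10*√10) - 4216*(50 + 10*√10)² + 62*(50 + 10*√10)³) = 12793 - (-18 - 4216*(50 + 10*√10)² + 10*√10 + 62*(50 + 10*√10)³) = 12793 + (18 - 62*(50 + 10*√10)³ - 10*√10 + 4216*(50 + 10*√10)²) = 12811 - 62*(50 + 10*√10)³ - 10*√10 + 4216*(50 + 10*√10)²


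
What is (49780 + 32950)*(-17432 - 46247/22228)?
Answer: -16029960994195/11114 ≈ -1.4423e+9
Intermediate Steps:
(49780 + 32950)*(-17432 - 46247/22228) = 82730*(-17432 - 46247*1/22228) = 82730*(-17432 - 46247/22228) = 82730*(-387524743/22228) = -16029960994195/11114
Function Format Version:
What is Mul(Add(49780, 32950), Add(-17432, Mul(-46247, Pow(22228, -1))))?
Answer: Rational(-16029960994195, 11114) ≈ -1.4423e+9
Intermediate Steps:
Mul(Add(49780, 32950), Add(-17432, Mul(-46247, Pow(22228, -1)))) = Mul(82730, Add(-17432, Mul(-46247, Rational(1, 22228)))) = Mul(82730, Add(-17432, Rational(-46247, 22228))) = Mul(82730, Rational(-387524743, 22228)) = Rational(-16029960994195, 11114)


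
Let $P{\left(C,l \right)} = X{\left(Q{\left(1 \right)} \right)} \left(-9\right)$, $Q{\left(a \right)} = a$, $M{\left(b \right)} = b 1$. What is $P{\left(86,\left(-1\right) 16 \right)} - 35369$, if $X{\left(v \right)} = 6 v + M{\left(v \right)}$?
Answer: $-35432$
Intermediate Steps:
$M{\left(b \right)} = b$
$X{\left(v \right)} = 7 v$ ($X{\left(v \right)} = 6 v + v = 7 v$)
$P{\left(C,l \right)} = -63$ ($P{\left(C,l \right)} = 7 \cdot 1 \left(-9\right) = 7 \left(-9\right) = -63$)
$P{\left(86,\left(-1\right) 16 \right)} - 35369 = -63 - 35369 = -35432$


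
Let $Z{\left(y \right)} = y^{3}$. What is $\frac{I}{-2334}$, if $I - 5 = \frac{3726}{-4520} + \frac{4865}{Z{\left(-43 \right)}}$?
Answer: $- \frac{246437553}{139795567960} \approx -0.0017628$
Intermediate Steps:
$I = \frac{739312659}{179685820}$ ($I = 5 + \left(\frac{3726}{-4520} + \frac{4865}{\left(-43\right)^{3}}\right) = 5 + \left(3726 \left(- \frac{1}{4520}\right) + \frac{4865}{-79507}\right) = 5 + \left(- \frac{1863}{2260} + 4865 \left(- \frac{1}{79507}\right)\right) = 5 - \frac{159116441}{179685820} = \frac{739312659}{179685820} \approx 4.1145$)
$\frac{I}{-2334} = \frac{739312659}{179685820 \left(-2334\right)} = \frac{739312659}{179685820} \left(- \frac{1}{2334}\right) = - \frac{246437553}{139795567960}$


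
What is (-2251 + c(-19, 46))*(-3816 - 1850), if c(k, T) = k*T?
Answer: 17706250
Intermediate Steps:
c(k, T) = T*k
(-2251 + c(-19, 46))*(-3816 - 1850) = (-2251 + 46*(-19))*(-3816 - 1850) = (-2251 - 874)*(-5666) = -3125*(-5666) = 17706250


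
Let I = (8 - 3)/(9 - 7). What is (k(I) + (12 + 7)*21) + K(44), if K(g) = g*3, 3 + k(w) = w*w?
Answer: 2137/4 ≈ 534.25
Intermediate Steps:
I = 5/2 ≈ 2.5000
k(w) = -3 + w² (k(w) = -3 + w*w = -3 + w²)
K(g) = 3*g
(k(I) + (12 + 7)*21) + K(44) = ((-3 + (5/2)²) + (12 + 7)*21) + 3*44 = ((-3 + 25/4) + 19*21) + 132 = (13/4 + 399) + 132 = 1609/4 + 132 = 2137/4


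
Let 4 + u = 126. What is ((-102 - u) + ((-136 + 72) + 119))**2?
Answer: 28561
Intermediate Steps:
u = 122 (u = -4 + 126 = 122)
((-102 - u) + ((-136 + 72) + 119))**2 = ((-102 - 1*122) + ((-136 + 72) + 119))**2 = ((-102 - 122) + (-64 + 119))**2 = (-224 + 55)**2 = (-169)**2 = 28561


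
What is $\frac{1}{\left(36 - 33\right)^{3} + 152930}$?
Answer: $\frac{1}{152957} \approx 6.5378 \cdot 10^{-6}$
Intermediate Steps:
$\frac{1}{\left(36 - 33\right)^{3} + 152930} = \frac{1}{3^{3} + 152930} = \frac{1}{27 + 152930} = \frac{1}{152957}$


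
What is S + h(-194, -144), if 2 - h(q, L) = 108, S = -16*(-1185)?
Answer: 18854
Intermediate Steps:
S = 18960
h(q, L) = -106 (h(q, L) = 2 - 1*108 = 2 - 108 = -106)
S + h(-194, -144) = 18960 - 106 = 18854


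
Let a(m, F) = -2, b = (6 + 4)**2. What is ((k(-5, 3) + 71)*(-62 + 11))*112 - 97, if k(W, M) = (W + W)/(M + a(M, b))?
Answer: -348529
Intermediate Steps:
b = 100 (b = 10**2 = 100)
k(W, M) = 2*W/(-2 + M) (k(W, M) = (W + W)/(M - 2) = (2*W)/(-2 + M) = 2*W/(-2 + M))
((k(-5, 3) + 71)*(-62 + 11))*112 - 97 = ((2*(-5)/(-2 + 3) + 71)*(-62 + 11))*112 - 97 = ((2*(-5)/1 + 71)*(-51))*112 - 97 = ((2*(-5)*1 + 71)*(-51))*112 - 97 = ((-10 + 71)*(-51))*112 - 97 = (61*(-51))*112 - 97 = -3111*112 - 97 = -348432 - 97 = -348529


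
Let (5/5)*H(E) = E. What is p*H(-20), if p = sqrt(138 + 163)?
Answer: -20*sqrt(301) ≈ -346.99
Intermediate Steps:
H(E) = E
p = sqrt(301) ≈ 17.349
p*H(-20) = sqrt(301)*(-20) = -20*sqrt(301)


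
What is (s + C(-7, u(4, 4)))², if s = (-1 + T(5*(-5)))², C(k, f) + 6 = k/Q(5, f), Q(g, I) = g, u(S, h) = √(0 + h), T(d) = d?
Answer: 11175649/25 ≈ 4.4703e+5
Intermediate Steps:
u(S, h) = √h
C(k, f) = -6 + k/5
s = 676 (s = (-1 + 5*(-5))² = (-1 - 25)² = (-26)² = 676)
(s + C(-7, u(4, 4)))² = (676 + (-6 + (⅕)*(-7)))² = (676 + (-6 - 7/5))² = (676 - 37/5)² = (3343/5)² = 11175649/25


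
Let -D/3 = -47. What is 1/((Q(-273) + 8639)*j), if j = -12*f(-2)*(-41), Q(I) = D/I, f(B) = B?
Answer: -91/773524368 ≈ -1.1764e-7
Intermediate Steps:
D = 141 (D = -3*(-47) = 141)
Q(I) = 141/I
j = -984 (j = -12*(-2)*(-41) = 24*(-41) = -984)
1/((Q(-273) + 8639)*j) = 1/((141/(-273) + 8639)*(-984)) = -1/984/(141*(-1/273) + 8639) = -1/984/(-47/91 + 8639) = -1/984/(786102/91) = (91/786102)*(-1/984) = -91/773524368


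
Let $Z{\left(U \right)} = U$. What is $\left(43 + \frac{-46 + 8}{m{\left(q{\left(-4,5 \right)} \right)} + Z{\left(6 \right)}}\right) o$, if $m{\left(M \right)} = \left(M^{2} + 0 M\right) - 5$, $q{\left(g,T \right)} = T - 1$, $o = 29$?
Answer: $\frac{20097}{17} \approx 1182.2$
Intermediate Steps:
$q{\left(g,T \right)} = -1 + T$
$m{\left(M \right)} = -5 + M^{2}$ ($m{\left(M \right)} = \left(M^{2} + 0\right) - 5 = M^{2} - 5 = -5 + M^{2}$)
$\left(43 + \frac{-46 + 8}{m{\left(q{\left(-4,5 \right)} \right)} + Z{\left(6 \right)}}\right) o = \left(43 + \frac{-46 + 8}{\left(-5 + \left(-1 + 5\right)^{2}\right) + 6}\right) 29 = \left(43 - \frac{38}{\left(-5 + 4^{2}\right) + 6}\right) 29 = \left(43 - \frac{38}{\left(-5 + 16\right) + 6}\right) 29 = \left(43 - \frac{38}{11 + 6}\right) 29 = \left(43 - \frac{38}{17}\right) 29 = \frac{693}{17} \cdot 29 = \frac{20097}{17}$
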